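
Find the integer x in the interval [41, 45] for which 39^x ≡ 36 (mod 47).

44

Compute 39^41 mod 47 = 26, then multiply by 39 repeatedly:
  39^41=26  39^42=27  39^43=19  39^44=36
Found 36 at exponent 44.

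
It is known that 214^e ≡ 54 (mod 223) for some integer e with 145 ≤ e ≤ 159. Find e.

147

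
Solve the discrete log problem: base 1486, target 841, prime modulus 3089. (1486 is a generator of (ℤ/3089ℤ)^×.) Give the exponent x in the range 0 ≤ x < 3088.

Baby-step giant-step with m = ceil(sqrt(3088)) = 56.
Baby table (1486^j mod 3089 for j=0..55):
  0:1  1:1486  2:2650  3:2514  4:1203  5:2216  6:102  7:211
  8:1557  9:41  10:2235  11:535  12:1137  13:2988  14:1275  15:1093
  16:2473  17:2057  18:1681  19:2054  20:312  21:282  22:2037  23:2851
  24:1567  25:2545  26:934  27:963  28:811  29:436  30:2295  31:114
  32:2598  33:2467  34:2408  35:1226  36:2415  37:2361  38:2431  39:1425
  40:1585  41:1492  42:2299  43:2969  44:842  45:167  46:1042  47:823
  48:2823  49:116  50:2481  51:1589  52:1258  53:543  54:669  55:2565
Giant step factor: 1486^(-56) ≡ 589 (mod 3089).
Scan 841·589^i mod 3089 for i = 0, 1, …:
  i=0: 841   i=1: 1109   i=2: 1422   i=3: 439
  i=4: 2184   i=5: 1352   i=6: 2455   i=7: 343
  i=8: 1242   i=9: 2534     …   i=29: 88
  i=30: 2408
Match at i=30, j=34: x = 30·56 + 34 = 1714.

1714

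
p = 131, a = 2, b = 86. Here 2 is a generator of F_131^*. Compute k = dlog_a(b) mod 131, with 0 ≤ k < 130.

125

Baby-step giant-step with m = ceil(sqrt(130)) = 12.
Baby table (2^j mod 131 for j=0..11):
  0:1  1:2  2:4  3:8  4:16  5:32  6:64  7:128
  8:125  9:119  10:107  11:83
Giant step factor: 2^(-12) ≡ 15 (mod 131).
Scan 86·15^i mod 131 for i = 0, 1, …:
  i=0: 86   i=1: 111   i=2: 93   i=3: 85
  i=4: 96   i=5: 130   i=6: 116   i=7: 37
  i=8: 31   i=9: 72   i=10: 32
Match at i=10, j=5: k = 10·12 + 5 = 125.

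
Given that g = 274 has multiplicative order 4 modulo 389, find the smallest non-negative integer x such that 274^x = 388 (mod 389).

2

Successive powers of 274 modulo 389:
  274^0=1  274^1=274  274^2=388
So 274^2 ≡ 388 (mod 389), giving x = 2.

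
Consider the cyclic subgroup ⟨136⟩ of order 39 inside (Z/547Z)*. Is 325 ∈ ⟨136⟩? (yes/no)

yes

325 ∈ ⟨136⟩ iff 325^39 ≡ 1 (mod 547), since |⟨136⟩| = 39.
325^39 mod 547 = 1.
Since 1 = 1, 325 lies in the subgroup.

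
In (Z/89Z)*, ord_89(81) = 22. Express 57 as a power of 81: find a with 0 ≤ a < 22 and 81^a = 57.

9

Successive powers of 81 modulo 89:
  81^0=1  81^1=81  81^2=64  81^3=22  81^4=2  81^5=73
  81^6=39  81^7=44  81^8=4  81^9=57
So 81^9 ≡ 57 (mod 89), giving a = 9.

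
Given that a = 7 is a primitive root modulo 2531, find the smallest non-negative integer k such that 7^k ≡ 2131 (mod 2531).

441

Baby-step giant-step with m = ceil(sqrt(2530)) = 51.
Baby table (7^j mod 2531 for j=0..50):
  0:1  1:7  2:49  3:343  4:2401  5:1621  6:1223  7:968
  8:1714  9:1874  10:463  11:710  12:2439  13:1887  14:554  15:1347
  16:1836  17:197  18:1379  19:2060  20:1765  21:2231  22:431  23:486
  24:871  25:1035  26:2183  27:95  28:665  29:2124  30:2213  31:305
  32:2135  33:2290  34:844  35:846  36:860  37:958  38:1644  39:1384
  40:2095  41:2010  42:1415  43:2312  44:998  45:1924  46:813  47:629
  48:1872  49:449  50:612
Giant step factor: 7^(-51) ≡ 1773 (mod 2531).
Scan 2131·1773^i mod 2531 for i = 0, 1, …:
  i=0: 2131   i=1: 2011   i=2: 1855   i=3: 1146
  i=4: 1996   i=5: 570   i=6: 741   i=7: 204
  i=8: 2290
Match at i=8, j=33: k = 8·51 + 33 = 441.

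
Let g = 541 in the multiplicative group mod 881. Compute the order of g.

880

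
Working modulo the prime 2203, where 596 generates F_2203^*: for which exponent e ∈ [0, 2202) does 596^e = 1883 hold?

Baby-step giant-step with m = ceil(sqrt(2202)) = 47.
Baby table (596^j mod 2203 for j=0..46):
  0:1  1:596  2:533  3:436  4:2105  5:1073  6:638  7:1332
  8:792  9:590  10:1363  11:1644  12:1692  13:1661  14:809  15:1910
  16:1612  17:244  18:26  19:75  20:640  21:321  22:1858  23:1462
  24:1167  25:1587  26:765  27:2122  28:190  29:887  30:2135  31:1329
  32:1207  33:1194  34:55  35:1938  36:676  37:1950  38:1219  39:1737
  40:2045  41:561  42:1703  43:1608  44:63  45:97  46:534
Giant step factor: 596^(-47) ≡ 523 (mod 2203).
Scan 1883·523^i mod 2203 for i = 0, 1, …:
  i=0: 1883   i=1: 68   i=2: 316   i=3: 43
  i=4: 459   i=5: 2133   i=6: 841   i=7: 1446
  i=8: 629   i=9: 720     …   i=24: 540
  i=25: 436
Match at i=25, j=3: e = 25·47 + 3 = 1178.

1178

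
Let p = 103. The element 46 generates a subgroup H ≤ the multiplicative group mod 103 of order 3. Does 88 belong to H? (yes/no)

⟨46⟩ has order 3; its elements mod 103 are {1, 46, 56}.
88 is not in this set.

no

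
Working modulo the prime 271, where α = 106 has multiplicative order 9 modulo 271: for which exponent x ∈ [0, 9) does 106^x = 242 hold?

Successive powers of 106 modulo 271:
  106^0=1  106^1=106  106^2=125  106^3=242
So 106^3 ≡ 242 (mod 271), giving x = 3.

3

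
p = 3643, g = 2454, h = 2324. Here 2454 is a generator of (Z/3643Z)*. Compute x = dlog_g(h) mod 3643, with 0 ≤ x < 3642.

Baby-step giant-step with m = ceil(sqrt(3642)) = 61.
Baby table (2454^j mod 3643 for j=0..60):
  0:1  1:2454  2:237  3:2361  4:1524  5:2178  6:531  7:2523
  8:1985  9:499  10:498  11:1687  12:1450  13:2732  14:1208  15:2673
  16:2142  17:3262  18:1277  19:778  20:280  21:2236  22:786  23:1697
  24:489  25:1459  26:2960  27:3341  28:2064  29:1286  30:1006  31:2413
  32:1627  33:3573  34:3084  35:1625  36:2308  37:2610  38:546  39:2903
  40:1897  41:3127  42:1500  43:1570  44:2129  45:504  46:1839  47:2872
  48:2326  49:3066  50:1169  51:1685  52:185  53:2258  54:129  55:3268
  56:1429  57:2200  58:3517  59:451  60:2925
Giant step factor: 2454^(-61) ≡ 2271 (mod 3643).
Scan 2324·2271^i mod 3643 for i = 0, 1, …:
  i=0: 2324   i=1: 2740   i=2: 296   i=3: 1904
  i=4: 3386   i=5: 2876   i=6: 3140   i=7: 1589
  i=8: 2049   i=9: 1168     …   i=50: 2269
  i=51: 1697
Match at i=51, j=23: x = 51·61 + 23 = 3134.

3134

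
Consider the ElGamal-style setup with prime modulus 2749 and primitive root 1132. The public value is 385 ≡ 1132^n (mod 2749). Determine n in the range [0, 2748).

Baby-step giant-step with m = ceil(sqrt(2748)) = 53.
Baby table (1132^j mod 2749 for j=0..52):
  0:1  1:1132  2:390  3:1640  4:905  5:1832  6:1078  7:2489
  8:2572  9:313  10:2444  11:1114  12:2006  13:118  14:1624  15:2036
  16:1090  17:2328  18:1754  19:750  20:2308  21:1106  22:1197  23:2496
  24:2249  25:294  26:179  27:1951  28:1085  29:2166  30:2553  31:797
  32:532  33:193  34:1305  35:1047  36:385  37:1478  38:1704  39:1879
  40:2051  41:1576  42:2680  43:1613  44:580  45:2298  46:782  47:46
  48:2590  49:1446  50:1217  51:395  52:1802
Giant step factor: 1132^(-53) ≡ 2360 (mod 2749).
Scan 385·2360^i mod 2749 for i = 0, 1, …:
  i=0: 385
Match at i=0, j=36: n = 0·53 + 36 = 36.

36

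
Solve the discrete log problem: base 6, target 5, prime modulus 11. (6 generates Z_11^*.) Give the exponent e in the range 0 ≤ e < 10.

6

Successive powers of 6 modulo 11:
  6^0=1  6^1=6  6^2=3  6^3=7  6^4=9  6^5=10
  6^6=5
So 6^6 ≡ 5 (mod 11), giving e = 6.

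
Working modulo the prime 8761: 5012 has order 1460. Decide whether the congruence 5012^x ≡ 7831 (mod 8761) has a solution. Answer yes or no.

yes

7831 ∈ ⟨5012⟩ iff 7831^1460 ≡ 1 (mod 8761), since |⟨5012⟩| = 1460.
7831^1460 mod 8761 = 1.
Since 1 = 1, 7831 lies in the subgroup.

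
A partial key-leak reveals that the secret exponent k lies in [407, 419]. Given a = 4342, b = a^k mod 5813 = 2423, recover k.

407

Compute 4342^407 mod 5813 = 2423, then multiply by 4342 repeatedly:
  4342^407=2423
Found 2423 at exponent 407.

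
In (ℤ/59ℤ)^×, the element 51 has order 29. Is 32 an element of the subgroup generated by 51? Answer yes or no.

32 ∈ ⟨51⟩ iff 32^29 ≡ 1 (mod 59), since |⟨51⟩| = 29.
32^29 mod 59 = 58.
Since 58 ≠ 1, 32 does not lie in the subgroup.

no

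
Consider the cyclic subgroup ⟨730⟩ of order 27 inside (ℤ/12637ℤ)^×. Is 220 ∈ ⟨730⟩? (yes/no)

no

220 ∈ ⟨730⟩ iff 220^27 ≡ 1 (mod 12637), since |⟨730⟩| = 27.
220^27 mod 12637 = 2447.
Since 2447 ≠ 1, 220 does not lie in the subgroup.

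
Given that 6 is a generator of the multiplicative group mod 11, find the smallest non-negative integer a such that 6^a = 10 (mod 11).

Successive powers of 6 modulo 11:
  6^0=1  6^1=6  6^2=3  6^3=7  6^4=9  6^5=10
So 6^5 ≡ 10 (mod 11), giving a = 5.

5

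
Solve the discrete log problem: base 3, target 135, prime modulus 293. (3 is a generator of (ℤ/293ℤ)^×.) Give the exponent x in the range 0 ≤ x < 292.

Baby-step giant-step with m = ceil(sqrt(292)) = 18.
Baby table (3^j mod 293 for j=0..17):
  0:1  1:3  2:9  3:27  4:81  5:243  6:143  7:136
  8:115  9:52  10:156  11:175  12:232  13:110  14:37  15:111
  16:40  17:120
Giant step factor: 3^(-18) ≡ 35 (mod 293).
Scan 135·35^i mod 293 for i = 0, 1, …:
  i=0: 135   i=1: 37
Match at i=1, j=14: x = 1·18 + 14 = 32.

32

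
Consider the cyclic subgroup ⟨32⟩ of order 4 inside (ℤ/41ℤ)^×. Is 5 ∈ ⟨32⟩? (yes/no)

no

5 ∈ ⟨32⟩ iff 5^4 ≡ 1 (mod 41), since |⟨32⟩| = 4.
5^4 mod 41 = 10.
Since 10 ≠ 1, 5 does not lie in the subgroup.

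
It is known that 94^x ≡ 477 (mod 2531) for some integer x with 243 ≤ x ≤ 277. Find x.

256

Compute 94^243 mod 2531 = 369, then multiply by 94 repeatedly:
  94^243=369  94^244=1783  94^245=556  94^246=1644  94^247=145
  94^248=975  94^249=534  94^250=2107  94^251=640  94^252=1947
  94^253=786  94^254=485  94^255=32  94^256=477
Found 477 at exponent 256.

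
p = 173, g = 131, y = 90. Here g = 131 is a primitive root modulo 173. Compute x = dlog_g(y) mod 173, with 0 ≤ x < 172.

142

Baby-step giant-step with m = ceil(sqrt(172)) = 14.
Baby table (131^j mod 173 for j=0..13):
  0:1  1:131  2:34  3:129  4:118  5:61  6:33  7:171
  8:84  9:105  10:88  11:110  12:51  13:107
Giant step factor: 131^(-14) ≡ 130 (mod 173).
Scan 90·130^i mod 173 for i = 0, 1, …:
  i=0: 90   i=1: 109   i=2: 157   i=3: 169
  i=4: 172   i=5: 43   i=6: 54   i=7: 100
  i=8: 25   i=9: 136   i=10: 34
Match at i=10, j=2: x = 10·14 + 2 = 142.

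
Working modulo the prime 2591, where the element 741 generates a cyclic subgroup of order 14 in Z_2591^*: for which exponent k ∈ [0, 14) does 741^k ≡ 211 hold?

Successive powers of 741 modulo 2591:
  741^0=1  741^1=741  741^2=2380  741^3=1700  741^4=474  741^5=1449
  741^6=1035  741^7=2590  741^8=1850  741^9=211
So 741^9 ≡ 211 (mod 2591), giving k = 9.

9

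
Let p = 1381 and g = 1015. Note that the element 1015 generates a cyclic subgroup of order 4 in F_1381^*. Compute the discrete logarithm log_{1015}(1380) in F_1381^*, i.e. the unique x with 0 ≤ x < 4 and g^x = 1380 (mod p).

2

Successive powers of 1015 modulo 1381:
  1015^0=1  1015^1=1015  1015^2=1380
So 1015^2 ≡ 1380 (mod 1381), giving x = 2.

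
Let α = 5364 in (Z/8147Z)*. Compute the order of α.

8146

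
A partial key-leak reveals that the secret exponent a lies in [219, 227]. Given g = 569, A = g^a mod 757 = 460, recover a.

Compute 569^219 mod 757 = 737, then multiply by 569 repeatedly:
  569^219=737  569^220=732  569^221=158  569^222=576  569^223=720
  569^224=143  569^225=368  569^226=460
Found 460 at exponent 226.

226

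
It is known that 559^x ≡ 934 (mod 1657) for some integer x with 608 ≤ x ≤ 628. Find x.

610

Compute 559^608 mod 1657 = 195, then multiply by 559 repeatedly:
  559^608=195  559^609=1300  559^610=934
Found 934 at exponent 610.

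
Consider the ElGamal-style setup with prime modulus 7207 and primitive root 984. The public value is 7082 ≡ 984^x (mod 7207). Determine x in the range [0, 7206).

3024

Baby-step giant-step with m = ceil(sqrt(7206)) = 85.
Baby table (984^j mod 7207 for j=0..84):
  0:1  1:984  2:2518  3:5711  4:5371  5:2333  6:3846  7:789
  8:5227  9:4777  10:1604  11:3  12:2952  13:347  14:2719  15:1699
  16:6999  17:4331  18:2367  19:1267  20:7124  21:4812  22:9  23:1649
  24:1041  25:950  26:5097  27:6583  28:5786  29:7101  30:3801  31:6958
  32:22  33:27  34:4947  35:3123  36:2850  37:877  38:5335  39:2944
  40:6889  41:4196  42:6460  43:66  44:81  45:427  46:2162  47:1343
  48:2631  49:1591  50:1625  51:6253  52:5381  53:4966  54:198  55:243
  56:1281  57:6486  58:4029  59:686  60:4773  61:4875  62:4345  63:1729
  64:484  65:594  66:729  67:3843  68:5044  69:4880  70:2058  71:7112
  72:211  73:5828  74:5187  75:1452  76:1782  77:2187  78:4322  79:718
  80:226  81:6174  82:6922  83:633  84:3070
Giant step factor: 984^(-85) ≡ 6830 (mod 7207).
Scan 7082·6830^i mod 7207 for i = 0, 1, …:
  i=0: 7082   i=1: 3883   i=2: 6337   i=3: 3675
  i=4: 5476   i=5: 3957   i=6: 60   i=7: 6208
  i=8: 1859   i=9: 5443     …   i=34: 1506
  i=35: 1591
Match at i=35, j=49: x = 35·85 + 49 = 3024.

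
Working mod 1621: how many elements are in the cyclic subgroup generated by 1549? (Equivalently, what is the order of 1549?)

The order of 1549 must divide p − 1 = 1620 = 2^2 · 3^4 · 5.
Divisors: 1, 2, 3, 4, 5, 6, 9, 10, 12, 15, 18, 20, 27, 30, 36, 45, 54, 60, 81, 90, 108, 135, 162, 180, 270, 324, 405, 540, 810, 1620.
Check each in increasing order: 1549^1 ≡ 1549;  1549^2 ≡ 321;  1549^3 ≡ 1203;  1549^4 ≡ 918;  1549^5 ≡ 365;  1549^6 ≡ 1277;  1549^9 ≡ 1144;  1549^10 ≡ 303;  1549^12 ≡ 3;  1549^15 ≡ 367;  1549^18 ≡ 589;  1549^20 ≡ 1033;  1549^27 ≡ 1101;  1549^30 ≡ 146;  1549^36 ≡ 27;  1549^45 ≡ 89;  1549^54 ≡ 1314;  1549^60 ≡ 243;  1549^81 ≡ 782;  1549^90 ≡ 1437;  1549^108 ≡ 231;  1549^135 ≡ 1455;  1549^162 ≡ 407;  1549^180 ≡ 1436;  1549^270 ≡ 1620;  1549^324 ≡ 307;  1549^405 ≡ 166;  1549^540 ≡ 1.
Smallest exponent giving 1 is 540.

540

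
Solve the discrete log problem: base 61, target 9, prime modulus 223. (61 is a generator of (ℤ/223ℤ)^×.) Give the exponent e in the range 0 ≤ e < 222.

Baby-step giant-step with m = ceil(sqrt(222)) = 15.
Baby table (61^j mod 223 for j=0..14):
  0:1  1:61  2:153  3:190  4:217  5:80  6:197  7:198
  8:36  9:189  10:156  11:150  12:7  13:204  14:179
Giant step factor: 61^(-15) ≡ 195 (mod 223).
Scan 9·195^i mod 223 for i = 0, 1, …:
  i=0: 9   i=1: 194   i=2: 143   i=3: 10
  i=4: 166   i=5: 35   i=6: 135   i=7: 11
  i=8: 138   i=9: 150
Match at i=9, j=11: e = 9·15 + 11 = 146.

146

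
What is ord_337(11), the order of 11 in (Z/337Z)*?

112

The order of 11 must divide p − 1 = 336 = 2^4 · 3 · 7.
Divisors: 1, 2, 3, 4, 6, 7, 8, 12, 14, 16, 21, 24, 28, 42, 48, 56, 84, 112, 168, 336.
Check each in increasing order: 11^1 ≡ 11;  11^2 ≡ 121;  11^3 ≡ 320;  11^4 ≡ 150;  11^6 ≡ 289;  11^7 ≡ 146;  11^8 ≡ 258;  11^12 ≡ 282;  11^14 ≡ 85;  11^16 ≡ 175;  11^21 ≡ 278;  11^24 ≡ 329;  11^28 ≡ 148;  11^42 ≡ 111;  11^48 ≡ 64;  11^56 ≡ 336;  11^84 ≡ 189;  11^112 ≡ 1.
Smallest exponent giving 1 is 112.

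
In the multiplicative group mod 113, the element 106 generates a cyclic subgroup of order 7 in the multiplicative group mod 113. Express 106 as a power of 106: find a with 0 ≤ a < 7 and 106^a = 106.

Successive powers of 106 modulo 113:
  106^0=1  106^1=106
So 106^1 ≡ 106 (mod 113), giving a = 1.

1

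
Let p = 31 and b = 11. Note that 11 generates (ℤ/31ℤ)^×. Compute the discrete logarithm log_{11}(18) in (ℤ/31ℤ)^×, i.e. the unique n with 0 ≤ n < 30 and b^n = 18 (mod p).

22

Successive powers of 11 modulo 31:
  11^0=1  11^1=11  11^2=28  11^3=29  11^4=9  11^5=6
  11^6=4  11^7=13  11^8=19  11^9=23  11^10=5  11^11=24
  11^12=16  11^13=21  11^14=14  11^15=30  11^16=20  11^17=3
  11^18=2  11^19=22  11^20=25  11^21=27  11^22=18
So 11^22 ≡ 18 (mod 31), giving n = 22.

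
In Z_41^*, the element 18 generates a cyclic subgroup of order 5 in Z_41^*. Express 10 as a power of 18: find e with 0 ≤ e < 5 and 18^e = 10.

3

Successive powers of 18 modulo 41:
  18^0=1  18^1=18  18^2=37  18^3=10
So 18^3 ≡ 10 (mod 41), giving e = 3.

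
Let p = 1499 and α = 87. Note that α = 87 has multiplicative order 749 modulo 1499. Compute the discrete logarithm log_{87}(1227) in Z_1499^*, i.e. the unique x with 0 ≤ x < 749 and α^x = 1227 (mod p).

Baby-step giant-step with m = ceil(sqrt(749)) = 28.
Baby table (87^j mod 1499 for j=0..27):
  0:1  1:87  2:74  3:442  4:979  5:1229  6:494  7:1006
  8:580  9:993  10:948  11:31  12:1198  13:795  14:211  15:369
  16:624  17:324  18:1206  19:1491  20:803  21:907  22:961  23:1162
  24:661  25:545  26:946  27:1356
Giant step factor: 87^(-28) ≡ 858 (mod 1499).
Scan 1227·858^i mod 1499 for i = 0, 1, …:
  i=0: 1227   i=1: 468   i=2: 1311   i=3: 588
  i=4: 840   i=5: 1200   i=6: 1286   i=7: 124
  i=8: 1462   i=9: 1232     …   i=24: 594
  i=25: 1491
Match at i=25, j=19: x = 25·28 + 19 = 719.

719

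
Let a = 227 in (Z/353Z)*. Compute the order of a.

The order of 227 must divide p − 1 = 352 = 2^5 · 11.
Divisors: 1, 2, 4, 8, 11, 16, 22, 32, 44, 88, 176, 352.
Check each in increasing order: 227^1 ≡ 227;  227^2 ≡ 344;  227^4 ≡ 81;  227^8 ≡ 207;  227^11 ≡ 346;  227^16 ≡ 136;  227^22 ≡ 49;  227^32 ≡ 140;  227^44 ≡ 283;  227^88 ≡ 311;  227^176 ≡ 352;  227^352 ≡ 1.
Smallest exponent giving 1 is 352.

352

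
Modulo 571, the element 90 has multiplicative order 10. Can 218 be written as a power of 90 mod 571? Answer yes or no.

no

⟨90⟩ has order 10; its elements mod 571 are {1, 90, 106, 167, 184, 387, 404, 465, 481, 570}.
218 is not in this set.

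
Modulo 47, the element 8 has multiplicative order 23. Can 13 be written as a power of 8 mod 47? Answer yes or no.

⟨8⟩ has order 23; its elements mod 47 are {1, 2, 3, 4, 6, 7, 8, 9, 12, 14, 16, 17, 18, 21, 24, 25, 27, 28, 32, 34, 36, 37, 42}.
13 is not in this set.

no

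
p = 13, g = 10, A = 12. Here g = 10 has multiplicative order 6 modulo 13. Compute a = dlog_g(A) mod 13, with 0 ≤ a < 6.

Successive powers of 10 modulo 13:
  10^0=1  10^1=10  10^2=9  10^3=12
So 10^3 ≡ 12 (mod 13), giving a = 3.

3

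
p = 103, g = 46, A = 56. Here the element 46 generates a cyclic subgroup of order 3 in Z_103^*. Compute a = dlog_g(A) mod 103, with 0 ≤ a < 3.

Successive powers of 46 modulo 103:
  46^0=1  46^1=46  46^2=56
So 46^2 ≡ 56 (mod 103), giving a = 2.

2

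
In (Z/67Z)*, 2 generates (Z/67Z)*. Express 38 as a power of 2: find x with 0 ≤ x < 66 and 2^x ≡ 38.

Successive powers of 2 modulo 67:
  2^0=1  2^1=2  2^2=4  2^3=8  2^4=16  2^5=32
  2^6=64  2^7=61  2^8=55  2^9=43  2^10=19  2^11=38
So 2^11 ≡ 38 (mod 67), giving x = 11.

11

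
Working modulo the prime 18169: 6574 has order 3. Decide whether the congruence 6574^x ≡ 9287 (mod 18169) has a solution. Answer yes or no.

⟨6574⟩ has order 3; its elements mod 18169 are {1, 6574, 11594}.
9287 is not in this set.

no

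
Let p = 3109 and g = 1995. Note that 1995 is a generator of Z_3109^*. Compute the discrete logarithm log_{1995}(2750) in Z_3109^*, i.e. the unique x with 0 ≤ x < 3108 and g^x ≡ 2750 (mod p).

Baby-step giant-step with m = ceil(sqrt(3108)) = 56.
Baby table (1995^j mod 3109 for j=0..55):
  0:1  1:1995  2:505  3:159  4:87  5:2570  6:409  7:1397
  8:1351  9:2851  10:1384  11:288  12:2504  13:2426  14:2266  15:184
  16:218  17:2759  18:1275  19:463  20:312  21:640  22:2110  23:2973
  24:2272  25:2827  26:139  27:604  28:1797  29:338  30:2766  31:2804
  32:889  33:1425  34:1249  35:1446  36:2727  37:2724  38:2957  39:1442
  40:965  41:704  42:2321  43:1094  44:12  45:2177  46:2951  47:1908
  48:1044  49:2859  50:1799  51:1219  52:667  53:13  54:1063  55:347
Giant step factor: 1995^(-56) ≡ 1280 (mod 3109).
Scan 2750·1280^i mod 3109 for i = 0, 1, …:
  i=0: 2750   i=1: 612   i=2: 3001   i=3: 1665
  i=4: 1535   i=5: 3021   i=6: 2393   i=7: 675
  i=8: 2807   i=9: 2065     …   i=36: 1213
  i=37: 1249
Match at i=37, j=34: x = 37·56 + 34 = 2106.

2106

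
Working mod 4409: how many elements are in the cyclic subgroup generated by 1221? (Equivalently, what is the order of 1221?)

2204

The order of 1221 must divide p − 1 = 4408 = 2^3 · 19 · 29.
Divisors: 1, 2, 4, 8, 19, 29, 38, 58, 76, 116, 152, 232, 551, 1102, 2204, 4408.
Check each in increasing order: 1221^1 ≡ 1221;  1221^2 ≡ 599;  1221^4 ≡ 1672;  1221^8 ≡ 278;  1221^19 ≡ 3192;  1221^29 ≡ 2411;  1221^38 ≡ 4074;  1221^58 ≡ 1859;  1221^76 ≡ 2000;  1221^116 ≡ 3634;  1221^152 ≡ 1037;  1221^232 ≡ 1001;  1221^551 ≡ 4077;  1221^1102 ≡ 4408;  1221^2204 ≡ 1.
Smallest exponent giving 1 is 2204.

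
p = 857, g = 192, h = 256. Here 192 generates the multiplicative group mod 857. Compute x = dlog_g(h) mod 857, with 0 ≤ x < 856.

240

Baby-step giant-step with m = ceil(sqrt(856)) = 30.
Baby table (192^j mod 857 for j=0..29):
  0:1  1:192  2:13  3:782  4:169  5:739  6:483  7:180
  8:280  9:626  10:212  11:425  12:185  13:383  14:691  15:694
  16:413  17:452  18:227  19:734  20:380  21:115  22:655  23:638
  24:802  25:581  26:142  27:697  28:132  29:491
Giant step factor: 192^(-30) ≡ 429 (mod 857).
Scan 256·429^i mod 857 for i = 0, 1, …:
  i=0: 256   i=1: 128   i=2: 64   i=3: 32
  i=4: 16   i=5: 8   i=6: 4   i=7: 2
  i=8: 1
Match at i=8, j=0: x = 8·30 + 0 = 240.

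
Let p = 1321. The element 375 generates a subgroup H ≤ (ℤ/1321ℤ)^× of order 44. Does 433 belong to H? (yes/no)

433 ∈ ⟨375⟩ iff 433^44 ≡ 1 (mod 1321), since |⟨375⟩| = 44.
433^44 mod 1321 = 1192.
Since 1192 ≠ 1, 433 does not lie in the subgroup.

no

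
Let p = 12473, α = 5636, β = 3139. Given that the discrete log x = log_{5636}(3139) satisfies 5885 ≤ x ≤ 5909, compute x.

5890

Compute 5636^5885 mod 12473 = 1581, then multiply by 5636 repeatedly:
  5636^5885=1581  5636^5886=4794  5636^5887=2466  5636^5888=3454  5636^5889=8864
  5636^5890=3139
Found 3139 at exponent 5890.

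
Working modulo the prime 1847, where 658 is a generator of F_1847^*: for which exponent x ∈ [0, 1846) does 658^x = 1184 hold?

350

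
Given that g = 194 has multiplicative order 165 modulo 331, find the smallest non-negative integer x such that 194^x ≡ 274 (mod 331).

45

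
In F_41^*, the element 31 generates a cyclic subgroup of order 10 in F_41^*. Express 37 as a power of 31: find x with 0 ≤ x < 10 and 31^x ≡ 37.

4

Successive powers of 31 modulo 41:
  31^0=1  31^1=31  31^2=18  31^3=25  31^4=37
So 31^4 ≡ 37 (mod 41), giving x = 4.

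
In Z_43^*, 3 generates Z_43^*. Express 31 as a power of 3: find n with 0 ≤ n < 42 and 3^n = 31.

Baby-step giant-step with m = ceil(sqrt(42)) = 7.
Baby table (3^j mod 43 for j=0..6):
  0:1  1:3  2:9  3:27  4:38  5:28  6:41
Giant step factor: 3^(-7) ≡ 7 (mod 43).
Scan 31·7^i mod 43 for i = 0, 1, …:
  i=0: 31   i=1: 2   i=2: 14   i=3: 12
  i=4: 41
Match at i=4, j=6: n = 4·7 + 6 = 34.

34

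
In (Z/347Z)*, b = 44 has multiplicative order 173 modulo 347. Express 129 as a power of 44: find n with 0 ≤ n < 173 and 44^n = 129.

152

Baby-step giant-step with m = ceil(sqrt(173)) = 14.
Baby table (44^j mod 347 for j=0..13):
  0:1  1:44  2:201  3:169  4:149  5:310  6:107  7:197
  8:340  9:39  10:328  11:205  12:345  13:259
Giant step factor: 44^(-14) ≡ 82 (mod 347).
Scan 129·82^i mod 347 for i = 0, 1, …:
  i=0: 129   i=1: 168   i=2: 243   i=3: 147
  i=4: 256   i=5: 172   i=6: 224   i=7: 324
  i=8: 196   i=9: 110   i=10: 345
Match at i=10, j=12: n = 10·14 + 12 = 152.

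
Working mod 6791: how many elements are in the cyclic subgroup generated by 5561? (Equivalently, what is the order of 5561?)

The order of 5561 must divide p − 1 = 6790 = 2 · 5 · 7 · 97.
Divisors: 1, 2, 5, 7, 10, 14, 35, 70, 97, 194, 485, 679, 970, 1358, 3395, 6790.
Check each in increasing order: 5561^1 ≡ 5561;  5561^2 ≡ 5298;  5561^5 ≡ 160;  5561^7 ≡ 5596;  5561^10 ≡ 5227;  5561^14 ≡ 1915;  5561^35 ≡ 290;  5561^70 ≡ 2608;  5561^97 ≡ 924;  5561^194 ≡ 4901;  5561^485 ≡ 4252;  5561^679 ≡ 4264;  5561^970 ≡ 1862;  5561^1358 ≡ 2189;  5561^3395 ≡ 1.
Smallest exponent giving 1 is 3395.

3395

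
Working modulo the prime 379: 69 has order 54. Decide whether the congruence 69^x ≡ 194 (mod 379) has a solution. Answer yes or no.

yes

194 ∈ ⟨69⟩ iff 194^54 ≡ 1 (mod 379), since |⟨69⟩| = 54.
194^54 mod 379 = 1.
Since 1 = 1, 194 lies in the subgroup.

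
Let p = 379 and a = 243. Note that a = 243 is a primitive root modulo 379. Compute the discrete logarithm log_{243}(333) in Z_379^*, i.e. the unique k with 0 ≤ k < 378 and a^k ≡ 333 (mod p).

178

Baby-step giant-step with m = ceil(sqrt(378)) = 20.
Baby table (243^j mod 379 for j=0..19):
  0:1  1:243  2:304  3:346  4:319  5:201  6:331  7:85
  8:189  9:68  10:227  11:206  12:30  13:89  14:24  15:147
  16:95  17:345  18:76  19:276
Giant step factor: 243^(-20) ≡ 101 (mod 379).
Scan 333·101^i mod 379 for i = 0, 1, …:
  i=0: 333   i=1: 281   i=2: 335   i=3: 104
  i=4: 271   i=5: 83   i=6: 45   i=7: 376
  i=8: 76
Match at i=8, j=18: k = 8·20 + 18 = 178.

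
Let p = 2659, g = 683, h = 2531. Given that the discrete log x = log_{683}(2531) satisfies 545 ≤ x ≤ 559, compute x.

556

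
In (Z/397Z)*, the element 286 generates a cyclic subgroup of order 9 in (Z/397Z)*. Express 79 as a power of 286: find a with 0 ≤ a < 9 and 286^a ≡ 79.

5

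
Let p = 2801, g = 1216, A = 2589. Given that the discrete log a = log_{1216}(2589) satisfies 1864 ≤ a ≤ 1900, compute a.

Compute 1216^1864 mod 2801 = 1595, then multiply by 1216 repeatedly:
  1216^1864=1595  1216^1865=1228  1216^1866=315  1216^1867=2104  1216^1868=1151
  1216^1869=1917  1216^1870=640  1216^1871=2363  1216^1872=2383  1216^1873=1494
  1216^1874=1656  1216^1875=2578  1216^1876=529  1216^1877=1835  1216^1878=1764
  1216^1879=2259  1216^1880=1964  1216^1881=1772  1216^1882=783  1216^1883=2589
Found 2589 at exponent 1883.

1883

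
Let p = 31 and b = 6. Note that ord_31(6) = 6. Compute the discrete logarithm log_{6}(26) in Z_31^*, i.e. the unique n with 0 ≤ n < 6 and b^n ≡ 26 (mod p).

5

Successive powers of 6 modulo 31:
  6^0=1  6^1=6  6^2=5  6^3=30  6^4=25  6^5=26
So 6^5 ≡ 26 (mod 31), giving n = 5.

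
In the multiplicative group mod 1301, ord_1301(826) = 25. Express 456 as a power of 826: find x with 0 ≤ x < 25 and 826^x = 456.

22

Successive powers of 826 modulo 1301:
  826^0=1  826^1=826  826^2=552  826^3=602  826^4=270  826^5=549
  826^6=726  826^7=1216  826^8=44  826^9=1217  826^10=870  826^11=468
  826^12=171  826^13=738  826^14=720  826^15=163  826^16=635  826^17=207
  826^18=551  826^19=1077  826^20=1019  826^21=1248  826^22=456
So 826^22 ≡ 456 (mod 1301), giving x = 22.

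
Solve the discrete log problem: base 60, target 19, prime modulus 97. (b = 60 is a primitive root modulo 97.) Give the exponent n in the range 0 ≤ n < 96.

Baby-step giant-step with m = ceil(sqrt(96)) = 10.
Baby table (60^j mod 97 for j=0..9):
  0:1  1:60  2:11  3:78  4:24  5:82  6:70  7:29
  8:91  9:28
Giant step factor: 60^(-10) ≡ 72 (mod 97).
Scan 19·72^i mod 97 for i = 0, 1, …:
  i=0: 19   i=1: 10   i=2: 41   i=3: 42
  i=4: 17   i=5: 60
Match at i=5, j=1: n = 5·10 + 1 = 51.

51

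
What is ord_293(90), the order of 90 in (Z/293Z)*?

The order of 90 must divide p − 1 = 292 = 2^2 · 73.
Divisors: 1, 2, 4, 73, 146, 292.
Check each in increasing order: 90^1 ≡ 90;  90^2 ≡ 189;  90^4 ≡ 268;  90^73 ≡ 1.
Smallest exponent giving 1 is 73.

73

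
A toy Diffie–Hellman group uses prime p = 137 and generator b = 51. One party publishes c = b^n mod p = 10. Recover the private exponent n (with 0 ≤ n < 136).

51

Baby-step giant-step with m = ceil(sqrt(136)) = 12.
Baby table (51^j mod 137 for j=0..11):
  0:1  1:51  2:135  3:35  4:4  5:67  6:129  7:3
  8:16  9:131  10:105  11:12
Giant step factor: 51^(-12) ≡ 15 (mod 137).
Scan 10·15^i mod 137 for i = 0, 1, …:
  i=0: 10   i=1: 13   i=2: 58   i=3: 48
  i=4: 35
Match at i=4, j=3: n = 4·12 + 3 = 51.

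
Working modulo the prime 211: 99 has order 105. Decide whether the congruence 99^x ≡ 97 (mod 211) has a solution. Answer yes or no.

no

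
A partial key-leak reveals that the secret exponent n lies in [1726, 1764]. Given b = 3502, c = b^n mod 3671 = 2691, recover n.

Compute 3502^1726 mod 3671 = 483, then multiply by 3502 repeatedly:
  3502^1726=483  3502^1727=2806  3502^1728=3016  3502^1729=565  3502^1730=3632
  3502^1731=2920  3502^1732=2105  3502^1733=342  3502^1734=938  3502^1735=3002
  3502^1736=2931  3502^1737=246  3502^1738=2478  3502^1739=3383  3502^1740=949
  3502^1741=1143  3502^1742=1396  3502^1743=2691
Found 2691 at exponent 1743.

1743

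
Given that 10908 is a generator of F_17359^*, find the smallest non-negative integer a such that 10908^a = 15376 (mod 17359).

Baby-step giant-step with m = ceil(sqrt(17358)) = 132.
Baby table (10908^j mod 17359 for j=0..131):
  0:1  1:10908  2:5878  3:10437  4:6474  5:1980  6:3244  7:7910
  8:8050  9:7578  10:14625  11:290  12:3982  13:3438  14:6264  15:2688
  16:1353  17:3374  18:2512  19:8394  20:10386  21:5654  22:14664  23:9086
  24:7557  25:11224  26:15724  27:10472  28:6356  29:16761  30:4000  31:8833
  32:7914  33:16964  34:13731  35:4296  36:8827  37:11902  38:16414  39:3186
  40:170  41:14306  42:9797  43:3672  44:6963  45:6779  46:13351  47:8057
  48:14498  49:3694  50:3913  51:14582  52:17298  53:11613  54:5981  55:5626
  56:4343  57:733  58:10424  59:3542  60:12361  61:6435  62:10543  63:17028
  64:124  65:15949  66:17153  67:9622  68:4262  69:2494  70:2999  71:8736
  72:8737  73:2286  74:8164  75:1242  76:7716  77:9696  78:12940  79:3491
  80:11541  81:1760  82:16385  83:16675  84:3298  85:6736  86:13000  87:15688
  88:17041  89:3056  90:5568  91:13962  92:6989  93:12643  94:9948  95:1675
  96:9232  97:3097  98:1462  99:11934  100:931  101:333  102:4333  103:13166
  104:3721  105:3326  106:17057  107:3994  108:12821  109:7364  110:6419  111:9605
  112:9775  113:6722  114:16519  115:2832  116:9795  117:16574  118:12566  119:3264
  120:403  121:4097  122:8010  123:5233  124:5172  125:16785  126:5407  127:11033
  128:15376  129:16109  130:9174  131:12716
Giant step factor: 10908^(-132) ≡ 668 (mod 17359).
Scan 15376·668^i mod 17359 for i = 0, 1, …:
  i=0: 15376
Match at i=0, j=128: a = 0·132 + 128 = 128.

128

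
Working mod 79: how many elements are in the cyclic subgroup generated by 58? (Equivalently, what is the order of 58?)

26

The order of 58 must divide p − 1 = 78 = 2 · 3 · 13.
Divisors: 1, 2, 3, 6, 13, 26, 39, 78.
Check each in increasing order: 58^1 ≡ 58;  58^2 ≡ 46;  58^3 ≡ 61;  58^6 ≡ 8;  58^13 ≡ 78;  58^26 ≡ 1.
Smallest exponent giving 1 is 26.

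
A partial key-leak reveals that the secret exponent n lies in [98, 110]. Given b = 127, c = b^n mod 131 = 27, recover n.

108

Compute 127^98 mod 131 = 129, then multiply by 127 repeatedly:
  127^98=129  127^99=8  127^100=99  127^101=128  127^102=12
  127^103=83  127^104=61  127^105=18  127^106=59  127^107=26
  127^108=27
Found 27 at exponent 108.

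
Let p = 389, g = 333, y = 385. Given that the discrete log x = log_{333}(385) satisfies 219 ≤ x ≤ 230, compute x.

228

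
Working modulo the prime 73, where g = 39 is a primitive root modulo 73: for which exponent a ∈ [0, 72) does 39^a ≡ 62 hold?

59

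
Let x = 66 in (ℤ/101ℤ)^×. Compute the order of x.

100

The order of 66 must divide p − 1 = 100 = 2^2 · 5^2.
Divisors: 1, 2, 4, 5, 10, 20, 25, 50, 100.
Check each in increasing order: 66^1 ≡ 66;  66^2 ≡ 13;  66^4 ≡ 68;  66^5 ≡ 44;  66^10 ≡ 17;  66^20 ≡ 87;  66^25 ≡ 91;  66^50 ≡ 100;  66^100 ≡ 1.
Smallest exponent giving 1 is 100.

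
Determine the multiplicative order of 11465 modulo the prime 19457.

9728

The order of 11465 must divide p − 1 = 19456 = 2^10 · 19.
Divisors: 1, 2, 4, 8, 16, 19, 32, 38, 64, 76, 128, 152, 256, 304, 512, 608, 1024, 1216, 2432, 4864, 9728, 19456.
Check each in increasing order: 11465^1 ≡ 11465;  11465^2 ≡ 14190;  11465^4 ≡ 15064;  11465^8 ≡ 16562;  11465^16 ≡ 14515;  11465^19 ≡ 5673;  11465^32 ≡ 4829;  11465^38 ≡ 1051;  11465^64 ≡ 9755;  11465^76 ≡ 15009;  11465^128 ≡ 15295;  11465^152 ≡ 16392;  11465^256 ≡ 5514;  11465^304 ≡ 15951;  11465^512 ≡ 12362;  11465^608 ≡ 14669;  11465^1024 ≡ 3766;  11465^1216 ≡ 4598;  11465^2432 ≡ 11302;  11465^4864 ≡ 19456;  11465^9728 ≡ 1.
Smallest exponent giving 1 is 9728.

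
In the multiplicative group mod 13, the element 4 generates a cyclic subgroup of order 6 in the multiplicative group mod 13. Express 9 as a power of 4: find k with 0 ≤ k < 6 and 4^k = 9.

Successive powers of 4 modulo 13:
  4^0=1  4^1=4  4^2=3  4^3=12  4^4=9
So 4^4 ≡ 9 (mod 13), giving k = 4.

4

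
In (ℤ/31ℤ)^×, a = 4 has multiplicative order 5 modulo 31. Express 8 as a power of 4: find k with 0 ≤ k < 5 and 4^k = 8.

Successive powers of 4 modulo 31:
  4^0=1  4^1=4  4^2=16  4^3=2  4^4=8
So 4^4 ≡ 8 (mod 31), giving k = 4.

4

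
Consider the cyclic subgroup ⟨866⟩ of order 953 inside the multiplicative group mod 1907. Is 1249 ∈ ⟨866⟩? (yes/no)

no

1249 ∈ ⟨866⟩ iff 1249^953 ≡ 1 (mod 1907), since |⟨866⟩| = 953.
1249^953 mod 1907 = 1906.
Since 1906 ≠ 1, 1249 does not lie in the subgroup.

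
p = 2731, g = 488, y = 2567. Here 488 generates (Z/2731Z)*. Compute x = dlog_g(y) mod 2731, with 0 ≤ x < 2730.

2081

Baby-step giant-step with m = ceil(sqrt(2730)) = 53.
Baby table (488^j mod 2731 for j=0..52):
  0:1  1:488  2:547  3:2029  4:1530  5:1077  6:1224  7:1954
  8:433  9:1017  10:1985  11:1906  12:1588  13:2071  14:178  15:2203
  16:1781  17:670  18:1971  19:536  20:2123  21:975  22:606  23:780
  24:1031  25:624  26:1371  27:2684  28:1643  29:1601  30:222  31:1827
  32:1270  33:2554  34:1016  35:1497  36:1359  37:2290  38:541  39:1832
  40:979  41:2558  42:237  43:954  44:1282  45:217  46:2118  47:1266
  48:602  49:1559  50:1574  51:701  52:713
Giant step factor: 488^(-53) ≡ 449 (mod 2731).
Scan 2567·449^i mod 2731 for i = 0, 1, …:
  i=0: 2567   i=1: 101   i=2: 1653   i=3: 2096
  i=4: 1640   i=5: 1721   i=6: 2587   i=7: 888
  i=8: 2717   i=9: 1907     …   i=38: 414
  i=39: 178
Match at i=39, j=14: x = 39·53 + 14 = 2081.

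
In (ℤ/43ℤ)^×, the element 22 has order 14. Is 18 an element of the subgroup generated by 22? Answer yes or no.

⟨22⟩ has order 14; its elements mod 43 are {1, 2, 4, 8, 11, 16, 21, 22, 27, 32, 35, 39, 41, 42}.
18 is not in this set.

no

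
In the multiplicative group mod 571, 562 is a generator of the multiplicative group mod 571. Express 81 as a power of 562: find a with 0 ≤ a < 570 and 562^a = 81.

2

Successive powers of 562 modulo 571:
  562^0=1  562^1=562  562^2=81
So 562^2 ≡ 81 (mod 571), giving a = 2.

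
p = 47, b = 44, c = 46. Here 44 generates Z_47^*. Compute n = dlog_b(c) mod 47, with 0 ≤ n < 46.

23

Baby-step giant-step with m = ceil(sqrt(46)) = 7.
Baby table (44^j mod 47 for j=0..6):
  0:1  1:44  2:9  3:20  4:34  5:39  6:24
Giant step factor: 44^(-7) ≡ 15 (mod 47).
Scan 46·15^i mod 47 for i = 0, 1, …:
  i=0: 46   i=1: 32   i=2: 10   i=3: 9
Match at i=3, j=2: n = 3·7 + 2 = 23.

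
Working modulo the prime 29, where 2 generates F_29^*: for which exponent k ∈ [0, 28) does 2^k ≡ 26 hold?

19

Successive powers of 2 modulo 29:
  2^0=1  2^1=2  2^2=4  2^3=8  2^4=16  2^5=3
  2^6=6  2^7=12  2^8=24  2^9=19  2^10=9  2^11=18
  2^12=7  2^13=14  2^14=28  2^15=27  2^16=25  2^17=21
  2^18=13  2^19=26
So 2^19 ≡ 26 (mod 29), giving k = 19.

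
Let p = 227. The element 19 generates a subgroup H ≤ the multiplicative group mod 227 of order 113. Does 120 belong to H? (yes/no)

yes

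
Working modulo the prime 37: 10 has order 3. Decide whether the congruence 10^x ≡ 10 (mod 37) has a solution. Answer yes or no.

yes

10 ∈ ⟨10⟩ iff 10^3 ≡ 1 (mod 37), since |⟨10⟩| = 3.
10^3 mod 37 = 1.
Since 1 = 1, 10 lies in the subgroup.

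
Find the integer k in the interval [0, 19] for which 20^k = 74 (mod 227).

6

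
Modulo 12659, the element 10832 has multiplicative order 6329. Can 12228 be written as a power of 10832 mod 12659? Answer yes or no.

yes

12228 ∈ ⟨10832⟩ iff 12228^6329 ≡ 1 (mod 12659), since |⟨10832⟩| = 6329.
12228^6329 mod 12659 = 1.
Since 1 = 1, 12228 lies in the subgroup.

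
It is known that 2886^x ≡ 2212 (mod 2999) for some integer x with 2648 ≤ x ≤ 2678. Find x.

2667

Compute 2886^2648 mod 2999 = 782, then multiply by 2886 repeatedly:
  2886^2648=782  2886^2649=1604  2886^2650=1687  2886^2651=1305  2886^2652=2485
  2886^2653=1101  2886^2654=1545  2886^2655=2356  2886^2656=683  2886^2657=795
  2886^2658=135  2886^2659=2739  2886^2660=2389  2886^2661=2952  2886^2662=2312
  2886^2663=2656  2886^2664=2771  2886^2665=1772  2886^2666=697  2886^2667=2212
Found 2212 at exponent 2667.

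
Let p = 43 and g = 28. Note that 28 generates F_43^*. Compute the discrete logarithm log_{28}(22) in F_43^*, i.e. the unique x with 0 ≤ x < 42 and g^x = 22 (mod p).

Baby-step giant-step with m = ceil(sqrt(42)) = 7.
Baby table (28^j mod 43 for j=0..6):
  0:1  1:28  2:10  3:22  4:14  5:5  6:11
Giant step factor: 28^(-7) ≡ 37 (mod 43).
Scan 22·37^i mod 43 for i = 0, 1, …:
  i=0: 22
Match at i=0, j=3: x = 0·7 + 3 = 3.

3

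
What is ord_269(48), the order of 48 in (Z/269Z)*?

268

The order of 48 must divide p − 1 = 268 = 2^2 · 67.
Divisors: 1, 2, 4, 67, 134, 268.
Check each in increasing order: 48^1 ≡ 48;  48^2 ≡ 152;  48^4 ≡ 239;  48^67 ≡ 187;  48^134 ≡ 268;  48^268 ≡ 1.
Smallest exponent giving 1 is 268.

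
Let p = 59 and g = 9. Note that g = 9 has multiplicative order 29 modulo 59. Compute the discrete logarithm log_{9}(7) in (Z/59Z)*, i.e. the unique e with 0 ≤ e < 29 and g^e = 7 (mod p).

17

Successive powers of 9 modulo 59:
  9^0=1  9^1=9  9^2=22  9^3=21  9^4=12  9^5=49
  9^6=28  9^7=16  9^8=26  9^9=57  9^10=41  9^11=15
  9^12=17  9^13=35  9^14=20  9^15=3  9^16=27  9^17=7
So 9^17 ≡ 7 (mod 59), giving e = 17.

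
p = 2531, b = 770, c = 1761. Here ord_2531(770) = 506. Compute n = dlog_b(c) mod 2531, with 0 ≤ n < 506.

Baby-step giant-step with m = ceil(sqrt(506)) = 23.
Baby table (770^j mod 2531 for j=0..22):
  0:1  1:770  2:646  3:1344  4:2232  5:91  6:1733  7:573
  8:816  9:632  10:688  11:781  12:1523  13:857  14:1830  15:1864
  16:203  17:1919  18:2057  19:2015  20:47  21:756  22:2521
Giant step factor: 770^(-23) ≡ 615 (mod 2531).
Scan 1761·615^i mod 2531 for i = 0, 1, …:
  i=0: 1761   i=1: 2278   i=2: 1327   i=3: 1123
  i=4: 2213   i=5: 1848   i=6: 101   i=7: 1371
  i=8: 342   i=9: 257   i=10: 1133   i=11: 770
Match at i=11, j=1: n = 11·23 + 1 = 254.

254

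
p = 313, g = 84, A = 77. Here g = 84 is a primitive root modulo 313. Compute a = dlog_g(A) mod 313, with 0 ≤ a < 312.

145

Baby-step giant-step with m = ceil(sqrt(312)) = 18.
Baby table (84^j mod 313 for j=0..17):
  0:1  1:84  2:170  3:195  4:104  5:285  6:152  7:248
  8:174  9:218  10:158  11:126  12:255  13:136  14:156  15:271
  16:228  17:59
Giant step factor: 84^(-18) ≡ 6 (mod 313).
Scan 77·6^i mod 313 for i = 0, 1, …:
  i=0: 77   i=1: 149   i=2: 268   i=3: 43
  i=4: 258   i=5: 296   i=6: 211   i=7: 14
  i=8: 84
Match at i=8, j=1: a = 8·18 + 1 = 145.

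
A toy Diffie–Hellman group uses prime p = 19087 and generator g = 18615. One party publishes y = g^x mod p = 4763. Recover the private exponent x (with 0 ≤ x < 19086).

Baby-step giant-step with m = ceil(sqrt(19086)) = 139.
Baby table (18615^j mod 19087 for j=0..138):
  0:1  1:18615  2:12827  3:15322  4:1989  5:15542  6:12671  7:12606
  8:5112  9:11185  10:7779  11:12103  12:13484  13:10610  14:11961  15:4160
  16:2441  17:12155  18:8027  19:9569  20:7051  21:12153  22:8971  23:3002
  24:14581  25:8175  26:16061  27:15834  28:8456  29:17038  30:12778  31:276
  32:3337  33:9157  34:10645  35:14528  36:14104  37:4275  38:5422  39:17561
  40:14053  41:9260  42:203  43:18706  44:8049  45:18272  46:2940  47:5671
  48:14555  49:1360  50:7038  51:18289  52:14003  53:13773  54:7811  55:16086
  56:4034  57:4652  58:18348  59:5242  60:7086  61:14720  62:18915  63:4836
  64:7848  65:17709  66:1458  67:18043  68:15593  69:7686  70:17825  71:3967
  72:17189  73:17854  74:9366  75:7432  76:4104  77:9786  78:62  79:8910
  80:12707  81:14701  82:8796  83:9254  84:3035  85:18092  86:11552  87:6338
  88:5123  89:5993  90:15267  91:8862  92:16276  93:9789  94:17733  95:9217
  96:1412  97:1581  98:17248  99:9093  100:2679  101:14341  102:6933  103:10588
  104:3258  105:8271  106:8923  107:6571  108:9669  109:17112  110:16024  111:14211
  112:11032  113:3647  114:15533  115:16919  116:11685  117:823  118:12371  119:1510
  120:12586  121:14552  122:2776  123:6731  124:10497  125:8036  126:5321  127:7972
  128:16442  129:7785  130:9271  131:14098  132:7107  133:4808  134:1977  135:2119
  136:11443  137:525  138:331
Giant step factor: 18615^(-139) ≡ 1031 (mod 19087).
Scan 4763·1031^i mod 19087 for i = 0, 1, …:
  i=0: 4763   i=1: 5294   i=2: 18319   i=3: 9846
  i=4: 16029   i=5: 15644   i=6: 449   i=7: 4831
  i=8: 18141   i=9: 17198     …   i=16: 18790
  i=17: 18272
Match at i=17, j=45: x = 17·139 + 45 = 2408.

2408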